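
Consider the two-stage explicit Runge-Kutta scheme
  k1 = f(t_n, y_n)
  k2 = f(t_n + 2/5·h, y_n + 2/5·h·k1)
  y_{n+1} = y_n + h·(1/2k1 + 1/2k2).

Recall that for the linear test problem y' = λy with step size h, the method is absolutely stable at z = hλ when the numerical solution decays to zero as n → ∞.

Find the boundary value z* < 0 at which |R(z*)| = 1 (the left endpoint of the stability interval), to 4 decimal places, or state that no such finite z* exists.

z* = -5.0000.

Test eqn y'=λy, z=hλ:
  k1=λy_n ⇒ h·k1=z·y_n;  k2=λ(1+2/5z)y_n ⇒ h·k2=z(1+2/5z)y_n
  y_{n+1}/y_n = 1 + 1/2z + 1/2z(1+2/5z) = 1 + z + 1/5z²
  Hence R(z) = 1 + z + 1/5z².

Find x<0 with |R(x)|<1.
x=-1.52: |R|=0.0579
R=1: x+1/5x²=0 ⇒ x=−5=-5.0000; min R=1−1/(4·1/5)=-0.2500>−1
Confirm numerically:
  x=-3.449: |R|=0.06988 <1
  x=-2.255: |R|=0.23799 <1
  x=-2.062: |R|=0.21163 <1
  x=-5.387: |R|=1.41695 >1
  x=-5.268: |R|=1.28236 >1
Stable set (-5.0000, 0).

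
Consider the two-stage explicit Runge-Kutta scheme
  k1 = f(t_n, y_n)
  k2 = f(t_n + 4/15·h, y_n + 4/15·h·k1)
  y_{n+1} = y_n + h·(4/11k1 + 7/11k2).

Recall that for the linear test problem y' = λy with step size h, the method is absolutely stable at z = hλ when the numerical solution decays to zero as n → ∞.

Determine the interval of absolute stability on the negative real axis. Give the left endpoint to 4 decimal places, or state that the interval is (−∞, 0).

(-5.8929, 0).

Set f=λy, z=hλ:
  k1=λy_n ⇒ h·k1=z·y_n;  k2=λ(1+4/15z)y_n ⇒ h·k2=z(1+4/15z)y_n
  y_{n+1}/y_n = 1 + 4/11z + 7/11z(1+4/15z) = 1 + z + 28/165z²
  Hence R(z) = 1 + z + 28/165z².

Need |R(x)|<1, x<0.
x=-1.41: |R|=0.0726
R=1: x+28/165x²=0 ⇒ x=−165/28=-5.8929; min R=1−1/(4·28/165)=-0.4732>−1
Confirm numerically:
  x=-5.457: |R|=0.59638 <1
  x=-4.055: |R|=0.26467 <1
  x=-2.652: |R|=0.45850 <1
  x=-6.418: |R|=1.57194 >1
  x=-6.284: |R|=1.41711 >1
  x=-5.998: |R|=1.10702 >1
So |R|<1 on (-5.8929, 0).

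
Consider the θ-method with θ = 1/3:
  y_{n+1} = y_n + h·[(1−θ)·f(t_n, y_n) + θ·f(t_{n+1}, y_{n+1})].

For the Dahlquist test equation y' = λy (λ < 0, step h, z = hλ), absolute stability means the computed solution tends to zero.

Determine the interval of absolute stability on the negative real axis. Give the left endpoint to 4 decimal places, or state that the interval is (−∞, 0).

(-6.0000, 0).

With y'=λy (z=hλ):
  y_{n+1} = y_n + z·[2/3·y_n + 1/3·y_{n+1}] ⇒ (1 − 1/3z)y_{n+1} = (1 + 2/3z)y_n
  Hence R(z) = (1 + 2/3z)/(1 − 1/3z).

Find x<0 with |R(x)|<1.
x=-1.28: |R|=0.1028
R=−1: 1+2/3x = −1+1/3x ⇒ -1/3x=2 ⇒ x=2/(-1/3)=-6.0000
Confirm numerically:
  x=-5.845: |R|=0.98248 <1
  x=-5.045: |R|=0.88129 <1
  x=-4.066: |R|=0.72629 <1
  x=-2.864: |R|=0.46521 <1
  x=-6.255: |R|=1.02755 >1
  x=-6.218: |R|=1.02365 >1
  x=-6.070: |R|=1.00772 >1
Stable set (-6.0000, 0).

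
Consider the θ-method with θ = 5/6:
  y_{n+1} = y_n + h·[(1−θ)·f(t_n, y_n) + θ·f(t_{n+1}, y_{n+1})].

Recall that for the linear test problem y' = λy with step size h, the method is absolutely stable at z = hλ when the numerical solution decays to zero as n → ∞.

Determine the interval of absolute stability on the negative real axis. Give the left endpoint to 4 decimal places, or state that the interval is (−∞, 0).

Test eqn y'=λy, z=hλ:
  y_{n+1} = y_n + z·[1/6·y_n + 5/6·y_{n+1}] ⇒ (1 − 5/6z)y_{n+1} = (1 + 1/6z)y_n
  ⇒ R(z) = (1 + 1/6z)/(1 − 5/6z).

Find x<0 with |R(x)|<1.
x=-1.09: |R|=0.4288
x=-2: |R|=0.2500
x=-10: |R|=0.0714
x=-100: |R|=0.1858
θ=5/6≥1/2 ⇒ |1+1/6x|<|1−5/6x| ∀x<0 ⇒ stable on all of ℝ⁻.

(−∞, 0) — no finite endpoint.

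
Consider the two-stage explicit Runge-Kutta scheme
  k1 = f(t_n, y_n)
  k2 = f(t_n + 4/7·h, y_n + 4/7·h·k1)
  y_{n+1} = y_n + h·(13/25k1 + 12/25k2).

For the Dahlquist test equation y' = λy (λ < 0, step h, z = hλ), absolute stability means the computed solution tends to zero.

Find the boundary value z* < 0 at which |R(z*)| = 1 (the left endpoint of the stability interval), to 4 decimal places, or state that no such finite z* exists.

left endpoint -3.6458.

On y'=λy, z=hλ:
  k1=λy_n ⇒ h·k1=z·y_n;  k2=λ(1+4/7z)y_n ⇒ h·k2=z(1+4/7z)y_n
  y_{n+1}/y_n = 1 + 13/25z + 12/25z(1+4/7z) = 1 + z + 48/175z²
  ⇒ R(z) = 1 + z + 48/175z².

Solve |R(x)|<1 on ℝ⁻.
x=-1.36: |R|=0.1473
R=1: x+48/175x²=0 ⇒ x=−175/48=-3.6458; min R=1−1/(4·48/175)=0.0885>−1
Confirm numerically:
  x=-2.843: |R|=0.37396 <1
  x=-2.303: |R|=0.15176 <1
  x=-2.272: |R|=0.14386 <1
  x=-1.926: |R|=0.09146 <1
  x=-4.166: |R|=1.59438 >1
  x=-3.826: |R|=1.18907 >1
Stable set (-3.6458, 0).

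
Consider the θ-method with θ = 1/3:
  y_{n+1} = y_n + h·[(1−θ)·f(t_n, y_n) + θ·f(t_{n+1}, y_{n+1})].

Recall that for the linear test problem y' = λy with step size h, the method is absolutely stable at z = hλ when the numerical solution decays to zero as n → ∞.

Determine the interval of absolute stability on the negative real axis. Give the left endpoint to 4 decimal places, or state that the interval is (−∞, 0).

On y'=λy, z=hλ:
  y_{n+1} = y_n + z·[2/3·y_n + 1/3·y_{n+1}] ⇒ (1 − 1/3z)y_{n+1} = (1 + 2/3z)y_n
  R(z) = (1 + 2/3z)/(1 − 1/3z).

Find x<0 with |R(x)|<1.
x=-1.27: |R|=0.1077
R=−1: 1+2/3x = −1+1/3x ⇒ -1/3x=2 ⇒ x=2/(-1/3)=-6.0000
Confirm numerically:
  x=-5.781: |R|=0.97506 <1
  x=-4.426: |R|=0.78804 <1
  x=-3.755: |R|=0.66765 <1
  x=-3.623: |R|=0.64110 <1
  x=-6.569: |R|=1.05946 >1
  x=-6.340: |R|=1.03640 >1
  x=-6.185: |R|=1.02014 >1
Stable set (-6.0000, 0).

z∈(-6.0000,0).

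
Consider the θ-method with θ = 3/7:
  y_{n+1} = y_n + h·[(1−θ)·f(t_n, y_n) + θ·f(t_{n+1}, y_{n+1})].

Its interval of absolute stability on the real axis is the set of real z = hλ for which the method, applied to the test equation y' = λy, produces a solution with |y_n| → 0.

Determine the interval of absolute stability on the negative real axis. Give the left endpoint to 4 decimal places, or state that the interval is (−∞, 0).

(-14.0000, 0).

Set f=λy, z=hλ:
  y_{n+1} = y_n + z·[4/7·y_n + 3/7·y_{n+1}] ⇒ (1 − 3/7z)y_{n+1} = (1 + 4/7z)y_n
  R(z) = (1 + 4/7z)/(1 − 3/7z).

Boundary: |R(x)|=1, x<0.
x=-1.1: |R|=0.2524
R=−1: 1+4/7x = −1+3/7x ⇒ -1/7x=2 ⇒ x=2/(-1/7)=-14.0000
Confirm numerically:
  x=-9.357: |R|=0.86761 <1
  x=-6.875: |R|=0.74208 <1
  x=-6.629: |R|=0.72585 <1
  x=-6.516: |R|=0.71810 <1
  x=-14.423: |R|=1.00841 >1
  x=-14.120: |R|=1.00243 >1
  x=-14.033: |R|=1.00067 >1
Interval (-14.0000, 0).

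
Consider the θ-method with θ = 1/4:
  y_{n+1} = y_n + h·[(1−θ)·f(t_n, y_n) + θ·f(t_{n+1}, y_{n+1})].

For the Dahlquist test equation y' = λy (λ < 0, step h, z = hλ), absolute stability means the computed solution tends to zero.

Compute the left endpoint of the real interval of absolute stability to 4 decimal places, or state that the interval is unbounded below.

With y'=λy (z=hλ):
  y_{n+1} = y_n + z·[3/4·y_n + 1/4·y_{n+1}] ⇒ (1 − 1/4z)y_{n+1} = (1 + 3/4z)y_n
  Hence R(z) = (1 + 3/4z)/(1 − 1/4z).

Find x<0 with |R(x)|<1.
x=-1.36: |R|=0.0149
R=−1: 1+3/4x = −1+1/4x ⇒ -1/2x=2 ⇒ x=2/(-1/2)=-4.0000
Confirm numerically:
  x=-3.571: |R|=0.88667 <1
  x=-3.216: |R|=0.78271 <1
  x=-1.726: |R|=0.20573 <1
  x=-4.288: |R|=1.06950 >1
  x=-4.233: |R|=1.05660 >1
So |R|<1 on (-4.0000, 0).

z* = -4.0000.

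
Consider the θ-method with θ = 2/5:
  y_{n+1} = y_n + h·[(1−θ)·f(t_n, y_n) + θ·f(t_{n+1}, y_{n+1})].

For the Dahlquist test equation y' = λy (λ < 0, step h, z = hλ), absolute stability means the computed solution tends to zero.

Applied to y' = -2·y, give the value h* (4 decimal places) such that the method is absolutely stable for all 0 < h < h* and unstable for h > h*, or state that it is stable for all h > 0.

(-10.0000,0); λ=-2 ⇒ h* = (10)/2 = 5.0000.

Set f=λy, z=hλ:
  y_{n+1} = y_n + z·[3/5·y_n + 2/5·y_{n+1}] ⇒ (1 − 2/5z)y_{n+1} = (1 + 3/5z)y_n
  ⇒ R(z) = (1 + 3/5z)/(1 − 2/5z).

Find x<0 with |R(x)|<1.
x=-0.65: |R|=0.4841
R=−1: 1+3/5x = −1+2/5x ⇒ -1/5x=2 ⇒ x=2/(-1/5)=-10.0000
Confirm numerically:
  x=-5.254: |R|=0.69396 <1
  x=-5.252: |R|=0.69376 <1
  x=-4.068: |R|=0.54842 <1
  x=-10.401: |R|=1.01554 >1
  x=-10.313: |R|=1.01221 >1
  x=-10.144: |R|=1.00569 >1
Stable set (-10.0000, 0).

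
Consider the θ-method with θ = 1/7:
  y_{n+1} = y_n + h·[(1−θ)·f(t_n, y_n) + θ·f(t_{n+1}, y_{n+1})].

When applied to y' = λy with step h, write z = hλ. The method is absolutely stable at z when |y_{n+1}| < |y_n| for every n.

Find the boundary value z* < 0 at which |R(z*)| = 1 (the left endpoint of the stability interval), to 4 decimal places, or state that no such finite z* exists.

left endpoint -2.8000.

With y'=λy (z=hλ):
  y_{n+1} = y_n + z·[6/7·y_n + 1/7·y_{n+1}] ⇒ (1 − 1/7z)y_{n+1} = (1 + 6/7z)y_n
  R(z) = (1 + 6/7z)/(1 − 1/7z).

Find x<0 with |R(x)|<1.
x=-1.64: |R|=0.3287
R=−1: 1+6/7x = −1+1/7x ⇒ -5/7x=2 ⇒ x=2/(-5/7)=-2.8000
Confirm numerically:
  x=-2.572: |R|=0.88090 <1
  x=-1.937: |R|=0.51718 <1
  x=-1.913: |R|=0.50241 <1
  x=-1.659: |R|=0.34115 <1
  x=-3.372: |R|=1.27574 >1
  x=-3.273: |R|=1.23022 >1
  x=-2.979: |R|=1.08969 >1
So |R|<1 on (-2.8000, 0).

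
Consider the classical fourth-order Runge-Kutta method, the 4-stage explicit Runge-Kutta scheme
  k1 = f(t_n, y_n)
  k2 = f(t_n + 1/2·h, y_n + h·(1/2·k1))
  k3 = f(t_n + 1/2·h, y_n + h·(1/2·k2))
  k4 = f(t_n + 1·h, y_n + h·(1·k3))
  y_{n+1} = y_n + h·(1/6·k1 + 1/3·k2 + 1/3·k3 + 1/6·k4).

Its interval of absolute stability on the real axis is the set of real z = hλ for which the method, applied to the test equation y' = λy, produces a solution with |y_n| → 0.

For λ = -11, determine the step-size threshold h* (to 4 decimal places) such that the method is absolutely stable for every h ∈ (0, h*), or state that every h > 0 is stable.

Set f=λy, z=hλ:
  order 4, 4-stage ⇒ R(z)=1+z+z^2/2+z^3/6+z^4/24
  (e.g. R(-1.68)=0.27284, |R|=0.27284)

Need |R(x)|<1, x<0.
x=-1.68: |R|=0.2728
|R(-2.29)|=0.4764 |R(-2.14)|=0.3903 |R(-1.04)|=0.3621
Bisect:
  x_lo=-3.5832 |R|=3.0376  x_hi=-0.3543 |R|=0.7017
  mid=-1.96875 |R|=0.32340 →hi
  mid=-2.77599 |R|=0.98606 →hi
  mid=-3.17960 |R|=1.77650 →lo
  mid=-2.97779 |R|=1.33120 →lo
  mid=-2.87689 |R|=1.14711 →lo
  mid=-2.82644 |R|=1.06383 →lo
  mid=-2.80121 |R|=1.02427 →lo
  mid=-2.78860 |R|=1.00499 →lo
  mid=-2.78229 |R|=0.99548 →hi
  mid=-2.78545 |R|=1.00023 →lo
  ...
  [-2.78545,-2.78525] ⇒ x*=-2.7853
Stable set (-2.7853, 0).

(-2.7853,0); λ=-11 ⇒ h* = 0.2532.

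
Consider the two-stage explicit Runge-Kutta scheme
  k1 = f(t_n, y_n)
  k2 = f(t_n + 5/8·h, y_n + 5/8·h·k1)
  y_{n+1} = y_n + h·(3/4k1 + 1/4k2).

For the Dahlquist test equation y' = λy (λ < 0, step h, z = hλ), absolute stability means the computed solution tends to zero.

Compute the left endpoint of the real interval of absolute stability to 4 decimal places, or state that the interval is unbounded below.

z* = -6.4000.

With y'=λy (z=hλ):
  k1=λy_n ⇒ h·k1=z·y_n;  k2=λ(1+5/8z)y_n ⇒ h·k2=z(1+5/8z)y_n
  y_{n+1}/y_n = 1 + 3/4z + 1/4z(1+5/8z) = 1 + z + 5/32z²
  R(z) = 1 + z + 5/32z².

Find x<0 with |R(x)|<1.
x=-1.27: |R|=0.0180
R=1: x+5/32x²=0 ⇒ x=−32/5=-6.4000; min R=1−1/(4·5/32)=-0.6000>−1
Confirm numerically:
  x=-6.132: |R|=0.74322 <1
  x=-5.521: |R|=0.24173 <1
  x=-5.241: |R|=0.05089 <1
  x=-2.813: |R|=0.57660 <1
  x=-6.998: |R|=1.65388 >1
  x=-6.614: |R|=1.22116 >1
Stable set (-6.4000, 0).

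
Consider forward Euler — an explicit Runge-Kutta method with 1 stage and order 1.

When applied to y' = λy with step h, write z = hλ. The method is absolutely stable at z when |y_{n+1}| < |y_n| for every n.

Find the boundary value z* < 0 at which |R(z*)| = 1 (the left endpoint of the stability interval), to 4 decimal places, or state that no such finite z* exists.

With y'=λy (z=hλ):
  order 1, 1-stage ⇒ R(z)=1+z
  (e.g. R(-1.63)=-0.63000, |R|=0.63000)

Need |R(x)|<1, x<0.
x=-1.63: |R|=0.6300
|R(-1.27)|=0.2700 |R(-1.18)|=0.1800 |R(-0.6)|=0.4000
Bisect:
  x_lo=-2.3792 |R|=1.3792  x_hi=-0.3353 |R|=0.6647
  mid=-1.35725 |R|=0.35725 →hi
  mid=-1.86825 |R|=0.86825 →hi
  mid=-2.12375 |R|=1.12375 →lo
  mid=-1.99600 |R|=0.99600 →hi
  mid=-2.05987 |R|=1.05987 →lo
  mid=-2.02794 |R|=1.02794 →lo
  mid=-2.01197 |R|=1.01197 →lo
  mid=-2.00398 |R|=1.00398 →lo
  ...
  [-2.00012,-1.99999] ⇒ x*=-2.0000
So |R|<1 on (-2.0000, 0).

left endpoint -2.0000.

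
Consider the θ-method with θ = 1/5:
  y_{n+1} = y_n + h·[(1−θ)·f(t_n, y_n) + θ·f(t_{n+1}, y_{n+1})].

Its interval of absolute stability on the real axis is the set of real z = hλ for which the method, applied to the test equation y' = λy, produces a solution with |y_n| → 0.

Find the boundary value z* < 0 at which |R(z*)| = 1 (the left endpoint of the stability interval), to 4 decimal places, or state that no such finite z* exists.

z* = -3.3333.

Set f=λy, z=hλ:
  y_{n+1} = y_n + z·[4/5·y_n + 1/5·y_{n+1}] ⇒ (1 − 1/5z)y_{n+1} = (1 + 4/5z)y_n
  R(z) = (1 + 4/5z)/(1 − 1/5z).

Need |R(x)|<1, x<0.
x=-0.57: |R|=0.4883
R=−1: 1+4/5x = −1+1/5x ⇒ -3/5x=2 ⇒ x=2/(-3/5)=-3.3333
Confirm numerically:
  x=-2.812: |R|=0.79980 <1
  x=-2.519: |R|=0.67509 <1
  x=-2.478: |R|=0.65686 <1
  x=-3.749: |R|=1.14253 >1
  x=-3.456: |R|=1.04352 >1
  x=-3.368: |R|=1.01243 >1
Interval (-3.3333, 0).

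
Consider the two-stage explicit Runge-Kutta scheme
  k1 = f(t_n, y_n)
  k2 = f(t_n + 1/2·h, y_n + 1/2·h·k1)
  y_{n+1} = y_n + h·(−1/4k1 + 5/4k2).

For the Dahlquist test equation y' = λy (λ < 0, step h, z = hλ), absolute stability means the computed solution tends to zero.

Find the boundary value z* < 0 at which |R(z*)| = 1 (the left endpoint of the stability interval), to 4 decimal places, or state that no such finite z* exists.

With y'=λy (z=hλ):
  k1=λy_n ⇒ h·k1=z·y_n;  k2=λ(1+1/2z)y_n ⇒ h·k2=z(1+1/2z)y_n
  y_{n+1}/y_n = 1 − 1/4z + 5/4z(1+1/2z) = 1 + z + 5/8z²
  Hence R(z) = 1 + z + 5/8z².

Need |R(x)|<1, x<0.
x=-1.51: |R|=0.9151
R=1: x+5/8x²=0 ⇒ x=−8/5=-1.6000; min R=1−1/(4·5/8)=0.6000>−1
Confirm numerically:
  x=-1.254: |R|=0.72882 <1
  x=-1.120: |R|=0.66400 <1
  x=-0.825: |R|=0.60039 <1
  x=-0.651: |R|=0.61388 <1
  x=-1.785: |R|=1.20639 >1
  x=-1.630: |R|=1.03056 >1
Stable set (-1.6000, 0).

left endpoint -1.6000.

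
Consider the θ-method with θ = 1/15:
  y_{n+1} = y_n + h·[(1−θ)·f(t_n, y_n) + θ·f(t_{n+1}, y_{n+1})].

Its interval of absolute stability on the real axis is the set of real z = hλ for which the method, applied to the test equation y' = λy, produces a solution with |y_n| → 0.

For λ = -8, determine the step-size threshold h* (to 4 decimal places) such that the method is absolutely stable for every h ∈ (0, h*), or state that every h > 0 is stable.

Test eqn y'=λy, z=hλ:
  y_{n+1} = y_n + z·[14/15·y_n + 1/15·y_{n+1}] ⇒ (1 − 1/15z)y_{n+1} = (1 + 14/15z)y_n
  so R(z) = (1 + 14/15z)/(1 − 1/15z).

Find x<0 with |R(x)|<1.
x=-1.54: |R|=0.3966
R=−1: 1+14/15x = −1+1/15x ⇒ -13/15x=2 ⇒ x=2/(-13/15)=-2.3077
Confirm numerically:
  x=-1.733: |R|=0.55352 <1
  x=-1.352: |R|=0.24022 <1
  x=-1.184: |R|=0.09738 <1
  x=-0.947: |R|=0.10924 <1
  x=-2.802: |R|=1.36097 >1
  x=-2.793: |R|=1.35458 >1
Interval (-2.3077, 0).

(-2.3077,0); λ=-8 ⇒ h* = (30/13)/8 = 0.2885.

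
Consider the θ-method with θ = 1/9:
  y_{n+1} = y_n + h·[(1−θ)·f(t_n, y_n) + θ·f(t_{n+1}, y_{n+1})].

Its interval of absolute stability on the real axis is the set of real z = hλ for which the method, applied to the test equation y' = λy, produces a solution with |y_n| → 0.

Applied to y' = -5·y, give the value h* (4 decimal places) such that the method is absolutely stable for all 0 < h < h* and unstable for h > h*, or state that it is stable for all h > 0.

Test eqn y'=λy, z=hλ:
  y_{n+1} = y_n + z·[8/9·y_n + 1/9·y_{n+1}] ⇒ (1 − 1/9z)y_{n+1} = (1 + 8/9z)y_n
  ⇒ R(z) = (1 + 8/9z)/(1 − 1/9z).

Solve |R(x)|<1 on ℝ⁻.
x=-0.93: |R|=0.1571
R=−1: 1+8/9x = −1+1/9x ⇒ -7/9x=2 ⇒ x=2/(-7/9)=-2.5714
Confirm numerically:
  x=-2.435: |R|=0.91648 <1
  x=-2.415: |R|=0.90407 <1
  x=-1.744: |R|=0.46091 <1
  x=-2.883: |R|=1.18354 >1
  x=-2.788: |R|=1.12861 >1
So |R|<1 on (-2.5714, 0).

(-2.5714,0); λ=-5 ⇒ h* = (18/7)/5 = 0.5143.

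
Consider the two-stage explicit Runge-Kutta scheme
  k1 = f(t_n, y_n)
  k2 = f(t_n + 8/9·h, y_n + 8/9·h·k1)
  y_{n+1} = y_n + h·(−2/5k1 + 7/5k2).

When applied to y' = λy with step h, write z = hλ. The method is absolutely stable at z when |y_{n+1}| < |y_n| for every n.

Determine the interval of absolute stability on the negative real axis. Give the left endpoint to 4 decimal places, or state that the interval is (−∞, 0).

Set f=λy, z=hλ:
  k1=λy_n ⇒ h·k1=z·y_n;  k2=λ(1+8/9z)y_n ⇒ h·k2=z(1+8/9z)y_n
  y_{n+1}/y_n = 1 − 2/5z + 7/5z(1+8/9z) = 1 + z + 56/45z²
  so R(z) = 1 + z + 56/45z².

Find x<0 with |R(x)|<1.
x=-1.69: |R|=2.8643
R=1: x+56/45x²=0 ⇒ x=−45/56=-0.8036; min R=1−1/(4·56/45)=0.7991>−1
Confirm numerically:
  x=-0.645: |R|=0.87272 <1
  x=-0.573: |R|=0.83559 <1
  x=-0.516: |R|=0.81534 <1
  x=-1.401: |R|=2.04160 >1
  x=-1.176: |R|=1.54504 >1
So |R|<1 on (-0.8036, 0).

z∈(-0.8036,0).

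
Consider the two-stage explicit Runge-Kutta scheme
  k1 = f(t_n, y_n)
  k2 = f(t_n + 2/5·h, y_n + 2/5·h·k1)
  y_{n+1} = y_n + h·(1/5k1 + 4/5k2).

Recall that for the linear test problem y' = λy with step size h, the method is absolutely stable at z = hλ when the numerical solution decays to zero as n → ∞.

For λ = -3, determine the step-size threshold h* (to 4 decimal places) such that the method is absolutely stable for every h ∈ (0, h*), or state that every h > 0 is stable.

With y'=λy (z=hλ):
  k1=λy_n ⇒ h·k1=z·y_n;  k2=λ(1+2/5z)y_n ⇒ h·k2=z(1+2/5z)y_n
  y_{n+1}/y_n = 1 + 1/5z + 4/5z(1+2/5z) = 1 + z + 8/25z²
  ⇒ R(z) = 1 + z + 8/25z².

Boundary: |R(x)|=1, x<0.
x=-1.55: |R|=0.2188
R=1: x+8/25x²=0 ⇒ x=−25/8=-3.1250; min R=1−1/(4·8/25)=0.2188>−1
Confirm numerically:
  x=-2.739: |R|=0.66168 <1
  x=-2.131: |R|=0.32217 <1
  x=-1.450: |R|=0.22280 <1
  x=-3.670: |R|=1.64005 >1
  x=-3.436: |R|=1.34195 >1
  x=-3.380: |R|=1.27581 >1
Stable set (-3.1250, 0).

(-3.1250,0); λ=-3 ⇒ h* = (25/8)/3 = 1.0417.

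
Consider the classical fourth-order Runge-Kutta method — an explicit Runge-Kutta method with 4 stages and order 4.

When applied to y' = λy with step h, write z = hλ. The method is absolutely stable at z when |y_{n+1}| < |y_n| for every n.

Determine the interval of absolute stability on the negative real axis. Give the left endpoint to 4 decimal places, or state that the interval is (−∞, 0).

(-2.7853, 0).

On y'=λy, z=hλ:
  order 4, 4-stage ⇒ R(z)=1+z+z^2/2+z^3/6+z^4/24
  (e.g. R(-1.5)=0.27344, |R|=0.27344)

Boundary: |R(x)|=1, x<0.
x=-1.5: |R|=0.2734
|R(-1.94)|=0.3151 |R(-0.9)|=0.4108 |R(-0.78)|=0.4605
Bisect:
  x_lo=-3.6115 |R|=3.1474  x_hi=-0.0696 |R|=0.9327
  mid=-1.84057 |R|=0.29225 →hi
  mid=-2.72603 |R|=0.91426 →hi
  mid=-3.16876 |R|=1.74975 →lo
  mid=-2.94739 |R|=1.27319 →lo
  mid=-2.83671 |R|=1.08033 →lo
  mid=-2.78137 |R|=0.99410 →hi
  mid=-2.80904 |R|=1.03639 →lo
  mid=-2.79520 |R|=1.01504 →lo
  ...
  [-2.78548,-2.78526] ⇒ x*=-2.7853
Interval (-2.7853, 0).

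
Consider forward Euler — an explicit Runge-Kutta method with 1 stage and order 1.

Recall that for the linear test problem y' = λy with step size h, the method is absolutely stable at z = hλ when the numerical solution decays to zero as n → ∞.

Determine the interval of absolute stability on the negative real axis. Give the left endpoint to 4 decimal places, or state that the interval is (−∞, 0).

z∈(-2.0000,0).

On y'=λy, z=hλ:
  order 1, 1-stage ⇒ R(z)=1+z
  (e.g. R(-0.59)=0.41000, |R|=0.41000)

Boundary: |R(x)|=1, x<0.
x=-0.59: |R|=0.4100
|R(-2.07)|=1.0700 |R(-2.03)|=1.0300 |R(-0.9)|=0.1000
Bisect:
  x_lo=-2.5749 |R|=1.5749  x_hi=-0.3413 |R|=0.6587
  mid=-1.45809 |R|=0.45809 →hi
  mid=-2.01649 |R|=1.01649 →lo
  mid=-1.73729 |R|=0.73729 →hi
  mid=-1.87689 |R|=0.87689 →hi
  mid=-1.94669 |R|=0.94669 →hi
  mid=-1.98159 |R|=0.98159 →hi
  mid=-1.99904 |R|=0.99904 →hi
  ...
  [-2.00013,-1.99999] ⇒ x*=-2.0000
So |R|<1 on (-2.0000, 0).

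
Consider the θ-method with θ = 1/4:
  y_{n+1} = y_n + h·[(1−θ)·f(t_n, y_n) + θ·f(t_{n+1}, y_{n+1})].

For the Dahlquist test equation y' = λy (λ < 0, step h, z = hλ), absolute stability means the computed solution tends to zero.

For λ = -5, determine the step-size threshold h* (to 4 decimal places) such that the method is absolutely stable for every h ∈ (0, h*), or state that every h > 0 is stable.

(-4.0000,0); λ=-5 ⇒ h* = (4)/5 = 0.8000.

Set f=λy, z=hλ:
  y_{n+1} = y_n + z·[3/4·y_n + 1/4·y_{n+1}] ⇒ (1 − 1/4z)y_{n+1} = (1 + 3/4z)y_n
  so R(z) = (1 + 3/4z)/(1 − 1/4z).

Boundary: |R(x)|=1, x<0.
x=-1.41: |R|=0.0425
R=−1: 1+3/4x = −1+1/4x ⇒ -1/2x=2 ⇒ x=2/(-1/2)=-4.0000
Confirm numerically:
  x=-2.992: |R|=0.71167 <1
  x=-2.642: |R|=0.59109 <1
  x=-2.328: |R|=0.47155 <1
  x=-2.120: |R|=0.38562 <1
  x=-4.549: |R|=1.12844 >1
  x=-4.536: |R|=1.12559 >1
  x=-4.284: |R|=1.06857 >1
Stable set (-4.0000, 0).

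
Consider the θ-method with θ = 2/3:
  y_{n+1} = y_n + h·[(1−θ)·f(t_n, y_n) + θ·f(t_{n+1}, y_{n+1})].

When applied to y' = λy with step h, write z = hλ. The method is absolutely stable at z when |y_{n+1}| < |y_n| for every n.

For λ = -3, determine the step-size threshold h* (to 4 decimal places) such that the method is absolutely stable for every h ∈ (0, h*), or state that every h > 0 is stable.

interval (−∞, 0). Any h>0 works for λ=-3.

Set f=λy, z=hλ:
  y_{n+1} = y_n + z·[1/3·y_n + 2/3·y_{n+1}] ⇒ (1 − 2/3z)y_{n+1} = (1 + 1/3z)y_n
  ⇒ R(z) = (1 + 1/3z)/(1 − 2/3z).

Find x<0 with |R(x)|<1.
x=-1.54: |R|=0.2401
x=-2: |R|=0.1429
x=-10: |R|=0.3043
x=-100: |R|=0.4778
θ=2/3≥1/2 ⇒ |1+1/3x|<|1−2/3x| ∀x<0 ⇒ stable on all of ℝ⁻.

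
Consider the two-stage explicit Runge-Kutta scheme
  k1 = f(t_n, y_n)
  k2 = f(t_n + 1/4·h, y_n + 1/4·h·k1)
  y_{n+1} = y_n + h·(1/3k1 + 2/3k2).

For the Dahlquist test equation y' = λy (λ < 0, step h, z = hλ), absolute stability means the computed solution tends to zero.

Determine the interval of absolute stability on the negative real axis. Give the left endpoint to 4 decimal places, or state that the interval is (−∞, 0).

z∈(-6.0000,0).

With y'=λy (z=hλ):
  k1=λy_n ⇒ h·k1=z·y_n;  k2=λ(1+1/4z)y_n ⇒ h·k2=z(1+1/4z)y_n
  y_{n+1}/y_n = 1 + 1/3z + 2/3z(1+1/4z) = 1 + z + 1/6z²
  so R(z) = 1 + z + 1/6z².

Solve |R(x)|<1 on ℝ⁻.
x=-1.2: |R|=0.0400
R=1: x+1/6x²=0 ⇒ x=−6=-6.0000; min R=1−1/(4·1/6)=-0.5000>−1
Confirm numerically:
  x=-5.624: |R|=0.64756 <1
  x=-5.114: |R|=0.24483 <1
  x=-3.430: |R|=0.46918 <1
  x=-2.974: |R|=0.49989 <1
  x=-6.493: |R|=1.53351 >1
  x=-6.448: |R|=1.48145 >1
  x=-6.250: |R|=1.26042 >1
Interval (-6.0000, 0).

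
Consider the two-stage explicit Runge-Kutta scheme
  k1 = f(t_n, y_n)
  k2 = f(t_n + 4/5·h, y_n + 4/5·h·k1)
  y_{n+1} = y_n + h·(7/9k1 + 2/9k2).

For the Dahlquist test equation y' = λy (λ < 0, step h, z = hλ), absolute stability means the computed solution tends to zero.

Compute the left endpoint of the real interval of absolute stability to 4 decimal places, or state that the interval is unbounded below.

z* = -5.6250.

Test eqn y'=λy, z=hλ:
  k1=λy_n ⇒ h·k1=z·y_n;  k2=λ(1+4/5z)y_n ⇒ h·k2=z(1+4/5z)y_n
  y_{n+1}/y_n = 1 + 7/9z + 2/9z(1+4/5z) = 1 + z + 8/45z²
  so R(z) = 1 + z + 8/45z².

Find x<0 with |R(x)|<1.
x=-0.31: |R|=0.7071
R=1: x+8/45x²=0 ⇒ x=−45/8=-5.6250; min R=1−1/(4·8/45)=-0.4062>−1
Confirm numerically:
  x=-4.615: |R|=0.17135 <1
  x=-3.758: |R|=0.24732 <1
  x=-2.636: |R|=0.40071 <1
  x=-2.278: |R|=0.35546 <1
  x=-6.148: |R|=1.57163 >1
  x=-5.770: |R|=1.14874 >1
Stable set (-5.6250, 0).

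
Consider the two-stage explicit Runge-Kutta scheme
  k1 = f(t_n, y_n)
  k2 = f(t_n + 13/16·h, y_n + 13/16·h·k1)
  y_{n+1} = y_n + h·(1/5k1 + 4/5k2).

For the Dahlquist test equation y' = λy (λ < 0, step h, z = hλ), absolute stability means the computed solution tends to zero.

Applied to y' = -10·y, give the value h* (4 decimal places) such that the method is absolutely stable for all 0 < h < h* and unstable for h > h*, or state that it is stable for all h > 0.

(-1.5385,0); λ=-10 ⇒ h* = (20/13)/10 = 0.1538.

With y'=λy (z=hλ):
  k1=λy_n ⇒ h·k1=z·y_n;  k2=λ(1+13/16z)y_n ⇒ h·k2=z(1+13/16z)y_n
  y_{n+1}/y_n = 1 + 1/5z + 4/5z(1+13/16z) = 1 + z + 13/20z²
  so R(z) = 1 + z + 13/20z².

Need |R(x)|<1, x<0.
x=-1.4: |R|=0.8740
R=1: x+13/20x²=0 ⇒ x=−20/13=-1.5385; min R=1−1/(4·13/20)=0.6154>−1
Confirm numerically:
  x=-1.483: |R|=0.94654 <1
  x=-1.361: |R|=0.84301 <1
  x=-1.196: |R|=0.73377 <1
  x=-2.103: |R|=1.77170 >1
  x=-1.759: |R|=1.25215 >1
So |R|<1 on (-1.5385, 0).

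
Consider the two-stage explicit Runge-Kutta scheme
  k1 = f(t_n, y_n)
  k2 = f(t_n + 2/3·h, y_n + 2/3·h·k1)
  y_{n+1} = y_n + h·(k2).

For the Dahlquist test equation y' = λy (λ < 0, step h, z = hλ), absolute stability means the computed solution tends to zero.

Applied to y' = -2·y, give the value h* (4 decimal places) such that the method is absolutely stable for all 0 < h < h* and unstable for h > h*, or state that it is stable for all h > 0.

(-1.5000,0); λ=-2 ⇒ h* = (3/2)/2 = 0.7500.

On y'=λy, z=hλ:
  k1=λy_n ⇒ h·k1=z·y_n;  k2=λ(1+2/3z)y_n ⇒ h·k2=z(1+2/3z)y_n
  y_{n+1}/y_n = 1 + z(1+2/3z) = 1 + z + 2/3z²
  so R(z) = 1 + z + 2/3z².

Solve |R(x)|<1 on ℝ⁻.
x=-1.65: |R|=1.1650
R=1: x+2/3x²=0 ⇒ x=−3/2=-1.5000; min R=1−1/(4·2/3)=0.6250>−1
Confirm numerically:
  x=-1.252: |R|=0.79300 <1
  x=-1.236: |R|=0.78246 <1
  x=-0.988: |R|=0.66276 <1
  x=-1.930: |R|=1.55327 >1
  x=-1.695: |R|=1.22035 >1
  x=-1.587: |R|=1.09205 >1
Stable set (-1.5000, 0).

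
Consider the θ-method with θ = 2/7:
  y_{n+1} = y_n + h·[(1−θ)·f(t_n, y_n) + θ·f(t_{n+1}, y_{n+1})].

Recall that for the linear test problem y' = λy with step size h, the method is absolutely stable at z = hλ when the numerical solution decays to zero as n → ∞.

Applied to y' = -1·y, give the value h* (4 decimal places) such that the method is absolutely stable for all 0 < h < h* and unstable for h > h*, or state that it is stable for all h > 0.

On y'=λy, z=hλ:
  y_{n+1} = y_n + z·[5/7·y_n + 2/7·y_{n+1}] ⇒ (1 − 2/7z)y_{n+1} = (1 + 5/7z)y_n
  R(z) = (1 + 5/7z)/(1 − 2/7z).

Find x<0 with |R(x)|<1.
x=-0.71: |R|=0.4097
R=−1: 1+5/7x = −1+2/7x ⇒ -3/7x=2 ⇒ x=2/(-3/7)=-4.6667
Confirm numerically:
  x=-3.802: |R|=0.82238 <1
  x=-2.954: |R|=0.60195 <1
  x=-2.355: |R|=0.40777 <1
  x=-5.216: |R|=1.09454 >1
  x=-5.042: |R|=1.06591 >1
  x=-4.885: |R|=1.03906 >1
Stable set (-4.6667, 0).

(-4.6667,0); λ=-1 ⇒ h* = (14/3)/1 = 4.6667.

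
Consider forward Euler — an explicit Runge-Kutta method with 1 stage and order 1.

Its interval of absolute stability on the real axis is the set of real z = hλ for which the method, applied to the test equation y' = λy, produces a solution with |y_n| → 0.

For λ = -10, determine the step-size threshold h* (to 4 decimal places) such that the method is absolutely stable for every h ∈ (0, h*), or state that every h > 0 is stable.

With y'=λy (z=hλ):
  order 1, 1-stage ⇒ R(z)=1+z
  (e.g. R(-0.79)=0.21000, |R|=0.21000)

Find x<0 with |R(x)|<1.
x=-0.79: |R|=0.2100
|R(-2.04)|=1.0400 |R(-1.97)|=0.9700 |R(-1.86)|=0.8600
Bisect:
  x_lo=-2.5168 |R|=1.5168  x_hi=-0.2253 |R|=0.7747
  mid=-1.37105 |R|=0.37105 →hi
  mid=-1.94392 |R|=0.94392 →hi
  mid=-2.23036 |R|=1.23036 →lo
  mid=-2.08714 |R|=1.08714 →lo
  mid=-2.01553 |R|=1.01553 →lo
  mid=-1.97973 |R|=0.97973 →hi
  mid=-1.99763 |R|=0.99763 →hi
  ...
  [-2.00001,-1.99987] ⇒ x*=-2.0000
Interval (-2.0000, 0).

(-2.0000,0); λ=-10 ⇒ h* = 0.2000.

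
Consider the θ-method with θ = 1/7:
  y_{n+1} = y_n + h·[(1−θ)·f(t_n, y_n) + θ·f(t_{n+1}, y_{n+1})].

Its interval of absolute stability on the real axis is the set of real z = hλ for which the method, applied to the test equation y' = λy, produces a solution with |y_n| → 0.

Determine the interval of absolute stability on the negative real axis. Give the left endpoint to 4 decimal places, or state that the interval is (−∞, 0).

Set f=λy, z=hλ:
  y_{n+1} = y_n + z·[6/7·y_n + 1/7·y_{n+1}] ⇒ (1 − 1/7z)y_{n+1} = (1 + 6/7z)y_n
  ⇒ R(z) = (1 + 6/7z)/(1 − 1/7z).

Boundary: |R(x)|=1, x<0.
x=-0.56: |R|=0.4815
R=−1: 1+6/7x = −1+1/7x ⇒ -5/7x=2 ⇒ x=2/(-5/7)=-2.8000
Confirm numerically:
  x=-1.803: |R|=0.43372 <1
  x=-1.582: |R|=0.29038 <1
  x=-1.480: |R|=0.22170 <1
  x=-3.094: |R|=1.14563 >1
  x=-2.846: |R|=1.02336 >1
Stable set (-2.8000, 0).

(-2.8000, 0).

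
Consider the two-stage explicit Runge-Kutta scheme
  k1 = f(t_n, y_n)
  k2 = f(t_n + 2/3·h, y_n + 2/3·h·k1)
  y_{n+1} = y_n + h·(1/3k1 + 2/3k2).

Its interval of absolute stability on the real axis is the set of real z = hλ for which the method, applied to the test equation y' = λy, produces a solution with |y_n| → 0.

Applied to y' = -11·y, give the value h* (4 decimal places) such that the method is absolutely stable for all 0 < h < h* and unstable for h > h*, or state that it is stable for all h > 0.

(-2.2500,0); λ=-11 ⇒ h* = (9/4)/11 = 0.2045.

On y'=λy, z=hλ:
  k1=λy_n ⇒ h·k1=z·y_n;  k2=λ(1+2/3z)y_n ⇒ h·k2=z(1+2/3z)y_n
  y_{n+1}/y_n = 1 + 1/3z + 2/3z(1+2/3z) = 1 + z + 4/9z²
  ⇒ R(z) = 1 + z + 4/9z².

Need |R(x)|<1, x<0.
x=-0.45: |R|=0.6400
R=1: x+4/9x²=0 ⇒ x=−9/4=-2.2500; min R=1−1/(4·4/9)=0.4375>−1
Confirm numerically:
  x=-1.692: |R|=0.58038 <1
  x=-1.417: |R|=0.47540 <1
  x=-1.318: |R|=0.45406 <1
  x=-2.840: |R|=1.74471 >1
  x=-2.479: |R|=1.25231 >1
  x=-2.428: |R|=1.19208 >1
Stable set (-2.2500, 0).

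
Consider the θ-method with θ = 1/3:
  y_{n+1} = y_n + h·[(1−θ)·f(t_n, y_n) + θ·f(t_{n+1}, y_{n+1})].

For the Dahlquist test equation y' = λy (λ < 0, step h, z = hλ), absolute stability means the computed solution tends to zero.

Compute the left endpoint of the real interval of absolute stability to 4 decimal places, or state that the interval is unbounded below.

Test eqn y'=λy, z=hλ:
  y_{n+1} = y_n + z·[2/3·y_n + 1/3·y_{n+1}] ⇒ (1 − 1/3z)y_{n+1} = (1 + 2/3z)y_n
  ⇒ R(z) = (1 + 2/3z)/(1 − 1/3z).

Boundary: |R(x)|=1, x<0.
x=-1.8: |R|=0.1250
R=−1: 1+2/3x = −1+1/3x ⇒ -1/3x=2 ⇒ x=2/(-1/3)=-6.0000
Confirm numerically:
  x=-5.442: |R|=0.93390 <1
  x=-4.377: |R|=0.77999 <1
  x=-3.446: |R|=0.60379 <1
  x=-6.595: |R|=1.06201 >1
  x=-6.504: |R|=1.05303 >1
Interval (-6.0000, 0).

left endpoint -6.0000.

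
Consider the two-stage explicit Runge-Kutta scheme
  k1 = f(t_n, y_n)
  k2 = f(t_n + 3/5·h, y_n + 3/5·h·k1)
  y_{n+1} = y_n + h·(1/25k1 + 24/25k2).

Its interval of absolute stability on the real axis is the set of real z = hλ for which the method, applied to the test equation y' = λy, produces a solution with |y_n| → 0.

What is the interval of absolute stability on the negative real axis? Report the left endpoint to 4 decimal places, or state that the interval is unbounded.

On y'=λy, z=hλ:
  k1=λy_n ⇒ h·k1=z·y_n;  k2=λ(1+3/5z)y_n ⇒ h·k2=z(1+3/5z)y_n
  y_{n+1}/y_n = 1 + 1/25z + 24/25z(1+3/5z) = 1 + z + 72/125z²
  ⇒ R(z) = 1 + z + 72/125z².

Find x<0 with |R(x)|<1.
x=-1.38: |R|=0.7169
R=1: x+72/125x²=0 ⇒ x=−125/72=-1.7361; min R=1−1/(4·72/125)=0.5660>−1
Confirm numerically:
  x=-1.021: |R|=0.57945 <1
  x=-0.955: |R|=0.57033 <1
  x=-0.859: |R|=0.56602 <1
  x=-2.287: |R|=1.72569 >1
  x=-1.969: |R|=1.26413 >1
  x=-1.783: |R|=1.04816 >1
Interval (-1.7361, 0).

(-1.7361, 0).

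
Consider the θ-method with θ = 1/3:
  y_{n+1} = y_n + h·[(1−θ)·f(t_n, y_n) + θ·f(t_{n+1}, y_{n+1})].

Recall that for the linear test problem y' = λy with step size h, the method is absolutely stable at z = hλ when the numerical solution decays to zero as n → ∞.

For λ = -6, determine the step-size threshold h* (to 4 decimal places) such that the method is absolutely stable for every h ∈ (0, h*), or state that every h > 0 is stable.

(-6.0000,0); λ=-6 ⇒ h* = (6)/6 = 1.0000.

Set f=λy, z=hλ:
  y_{n+1} = y_n + z·[2/3·y_n + 1/3·y_{n+1}] ⇒ (1 − 1/3z)y_{n+1} = (1 + 2/3z)y_n
  R(z) = (1 + 2/3z)/(1 − 1/3z).

Need |R(x)|<1, x<0.
x=-1.55: |R|=0.0220
R=−1: 1+2/3x = −1+1/3x ⇒ -1/3x=2 ⇒ x=2/(-1/3)=-6.0000
Confirm numerically:
  x=-5.539: |R|=0.94601 <1
  x=-4.511: |R|=0.80176 <1
  x=-2.693: |R|=0.41911 <1
  x=-6.302: |R|=1.03247 >1
  x=-6.067: |R|=1.00739 >1
Stable set (-6.0000, 0).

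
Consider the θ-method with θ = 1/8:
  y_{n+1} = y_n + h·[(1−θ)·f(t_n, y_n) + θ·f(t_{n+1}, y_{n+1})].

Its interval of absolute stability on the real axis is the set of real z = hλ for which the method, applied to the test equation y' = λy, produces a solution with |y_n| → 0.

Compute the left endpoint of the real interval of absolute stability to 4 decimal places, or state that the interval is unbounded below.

On y'=λy, z=hλ:
  y_{n+1} = y_n + z·[7/8·y_n + 1/8·y_{n+1}] ⇒ (1 − 1/8z)y_{n+1} = (1 + 7/8z)y_n
  Hence R(z) = (1 + 7/8z)/(1 − 1/8z).

Boundary: |R(x)|=1, x<0.
x=-1.23: |R|=0.0661
R=−1: 1+7/8x = −1+1/8x ⇒ -3/4x=2 ⇒ x=2/(-3/4)=-2.6667
Confirm numerically:
  x=-1.792: |R|=0.46405 <1
  x=-1.663: |R|=0.37680 <1
  x=-1.145: |R|=0.00164 <1
  x=-1.112: |R|=0.02371 <1
  x=-3.164: |R|=1.26729 >1
  x=-3.147: |R|=1.25854 >1
  x=-3.054: |R|=1.21024 >1
So |R|<1 on (-2.6667, 0).

z* = -2.6667.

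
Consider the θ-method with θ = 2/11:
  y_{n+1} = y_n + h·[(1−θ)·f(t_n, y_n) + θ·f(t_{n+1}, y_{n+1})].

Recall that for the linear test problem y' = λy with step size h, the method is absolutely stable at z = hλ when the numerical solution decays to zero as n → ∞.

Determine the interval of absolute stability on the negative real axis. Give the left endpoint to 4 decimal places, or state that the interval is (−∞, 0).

(-3.1429, 0).

With y'=λy (z=hλ):
  y_{n+1} = y_n + z·[9/11·y_n + 2/11·y_{n+1}] ⇒ (1 − 2/11z)y_{n+1} = (1 + 9/11z)y_n
  R(z) = (1 + 9/11z)/(1 − 2/11z).

Solve |R(x)|<1 on ℝ⁻.
x=-0.62: |R|=0.4428
R=−1: 1+9/11x = −1+2/11x ⇒ -7/11x=2 ⇒ x=2/(-7/11)=-3.1429
Confirm numerically:
  x=-2.858: |R|=0.88071 <1
  x=-2.122: |R|=0.53123 <1
  x=-1.571: |R|=0.22196 <1
  x=-1.263: |R|=0.02713 <1
  x=-3.433: |R|=1.11368 >1
  x=-3.312: |R|=1.06718 >1
  x=-3.280: |R|=1.05467 >1
Stable set (-3.1429, 0).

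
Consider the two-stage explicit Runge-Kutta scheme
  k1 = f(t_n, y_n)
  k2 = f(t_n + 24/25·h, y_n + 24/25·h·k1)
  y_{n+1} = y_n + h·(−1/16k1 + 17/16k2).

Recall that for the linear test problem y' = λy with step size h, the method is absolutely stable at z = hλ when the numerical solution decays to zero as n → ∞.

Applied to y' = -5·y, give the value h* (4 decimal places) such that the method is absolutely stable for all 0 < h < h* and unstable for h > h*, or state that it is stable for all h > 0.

(-0.9804,0); λ=-5 ⇒ h* = (50/51)/5 = 0.1961.

With y'=λy (z=hλ):
  k1=λy_n ⇒ h·k1=z·y_n;  k2=λ(1+24/25z)y_n ⇒ h·k2=z(1+24/25z)y_n
  y_{n+1}/y_n = 1 − 1/16z + 17/16z(1+24/25z) = 1 + z + 51/50z²
  ⇒ R(z) = 1 + z + 51/50z².

Need |R(x)|<1, x<0.
x=-1.03: |R|=1.0521
R=1: x+51/50x²=0 ⇒ x=−50/51=-0.9804; min R=1−1/(4·51/50)=0.7549>−1
Confirm numerically:
  x=-0.559: |R|=0.75973 <1
  x=-0.467: |R|=0.75545 <1
  x=-0.443: |R|=0.75717 <1
  x=-1.161: |R|=1.21388 >1
  x=-1.060: |R|=1.08607 >1
Interval (-0.9804, 0).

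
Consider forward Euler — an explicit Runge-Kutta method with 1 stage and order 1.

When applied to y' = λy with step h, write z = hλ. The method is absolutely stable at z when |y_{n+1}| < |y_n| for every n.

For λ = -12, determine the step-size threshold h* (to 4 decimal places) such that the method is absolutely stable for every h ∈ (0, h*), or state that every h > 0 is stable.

On y'=λy, z=hλ:
  order 1, 1-stage ⇒ R(z)=1+z
  (e.g. R(-0.92)=0.08000, |R|=0.08000)

Boundary: |R(x)|=1, x<0.
x=-0.92: |R|=0.0800
|R(-1.98)|=0.9800 |R(-1.33)|=0.3300 |R(-0.94)|=0.0600
Bisect:
  x_lo=-2.6621 |R|=1.6621  x_hi=-0.1343 |R|=0.8657
  mid=-1.39821 |R|=0.39821 →hi
  mid=-2.03015 |R|=1.03015 →lo
  mid=-1.71418 |R|=0.71418 →hi
  mid=-1.87217 |R|=0.87217 →hi
  mid=-1.95116 |R|=0.95116 →hi
  mid=-1.99066 |R|=0.99066 →hi
  mid=-2.01040 |R|=1.01040 →lo
  mid=-2.00053 |R|=1.00053 →lo
  mid=-1.99559 |R|=0.99559 →hi
  ...
  [-2.00007,-1.99991] ⇒ x*=-2.0000
So |R|<1 on (-2.0000, 0).

(-2.0000,0); λ=-12 ⇒ h* = 0.1667.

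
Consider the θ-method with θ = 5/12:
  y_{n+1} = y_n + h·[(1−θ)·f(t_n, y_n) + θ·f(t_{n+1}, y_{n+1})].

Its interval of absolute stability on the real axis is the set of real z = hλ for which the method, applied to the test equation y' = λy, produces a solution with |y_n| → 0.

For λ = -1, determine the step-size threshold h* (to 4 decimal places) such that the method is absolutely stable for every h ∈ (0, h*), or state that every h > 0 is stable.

(-12.0000,0); λ=-1 ⇒ h* = (12)/1 = 12.0000.

With y'=λy (z=hλ):
  y_{n+1} = y_n + z·[7/12·y_n + 5/12·y_{n+1}] ⇒ (1 − 5/12z)y_{n+1} = (1 + 7/12z)y_n
  so R(z) = (1 + 7/12z)/(1 − 5/12z).

Need |R(x)|<1, x<0.
x=-0.63: |R|=0.5010
R=−1: 1+7/12x = −1+5/12x ⇒ -1/6x=2 ⇒ x=2/(-1/6)=-12.0000
Confirm numerically:
  x=-9.435: |R|=0.91331 <1
  x=-8.835: |R|=0.88732 <1
  x=-7.353: |R|=0.80941 <1
  x=-5.253: |R|=0.64735 <1
  x=-12.344: |R|=1.00933 >1
  x=-12.227: |R|=1.00621 >1
Stable set (-12.0000, 0).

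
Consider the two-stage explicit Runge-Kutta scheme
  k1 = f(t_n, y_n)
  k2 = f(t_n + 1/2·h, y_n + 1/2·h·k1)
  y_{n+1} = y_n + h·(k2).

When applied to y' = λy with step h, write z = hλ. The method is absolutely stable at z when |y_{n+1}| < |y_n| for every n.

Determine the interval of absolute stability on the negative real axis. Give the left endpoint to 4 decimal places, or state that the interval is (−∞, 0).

Set f=λy, z=hλ:
  k1=λy_n ⇒ h·k1=z·y_n;  k2=λ(1+1/2z)y_n ⇒ h·k2=z(1+1/2z)y_n
  y_{n+1}/y_n = 1 + z(1+1/2z) = 1 + z + 1/2z²
  so R(z) = 1 + z + 1/2z².

Need |R(x)|<1, x<0.
x=-0.33: |R|=0.7245
R=1: x+1/2x²=0 ⇒ x=−2=-2.0000; min R=1−1/(4·1/2)=0.5000>−1
Confirm numerically:
  x=-1.411: |R|=0.58446 <1
  x=-1.229: |R|=0.52622 <1
  x=-0.863: |R|=0.50938 <1
  x=-2.581: |R|=1.74978 >1
  x=-2.283: |R|=1.32304 >1
Stable set (-2.0000, 0).

(-2.0000, 0).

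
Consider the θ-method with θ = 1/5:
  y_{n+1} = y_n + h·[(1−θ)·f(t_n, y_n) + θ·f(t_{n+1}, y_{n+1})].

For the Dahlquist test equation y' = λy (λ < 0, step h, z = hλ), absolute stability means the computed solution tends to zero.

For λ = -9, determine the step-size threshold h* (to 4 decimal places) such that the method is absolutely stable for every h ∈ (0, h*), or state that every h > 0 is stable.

Test eqn y'=λy, z=hλ:
  y_{n+1} = y_n + z·[4/5·y_n + 1/5·y_{n+1}] ⇒ (1 − 1/5z)y_{n+1} = (1 + 4/5z)y_n
  R(z) = (1 + 4/5z)/(1 − 1/5z).

Solve |R(x)|<1 on ℝ⁻.
x=-0.47: |R|=0.5704
R=−1: 1+4/5x = −1+1/5x ⇒ -3/5x=2 ⇒ x=2/(-3/5)=-3.3333
Confirm numerically:
  x=-2.691: |R|=0.74945 <1
  x=-1.548: |R|=0.18204 <1
  x=-1.422: |R|=0.10713 <1
  x=-1.415: |R|=0.10288 <1
  x=-3.892: |R|=1.18848 >1
  x=-3.768: |R|=1.14872 >1
  x=-3.554: |R|=1.07739 >1
Stable set (-3.3333, 0).

(-3.3333,0); λ=-9 ⇒ h* = (10/3)/9 = 0.3704.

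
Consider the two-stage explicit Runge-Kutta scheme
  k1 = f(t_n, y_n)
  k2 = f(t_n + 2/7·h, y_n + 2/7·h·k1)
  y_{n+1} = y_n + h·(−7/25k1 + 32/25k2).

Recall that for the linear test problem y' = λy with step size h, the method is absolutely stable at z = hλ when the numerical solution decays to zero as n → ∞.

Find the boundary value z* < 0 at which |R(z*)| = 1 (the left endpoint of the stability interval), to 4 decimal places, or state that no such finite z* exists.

left endpoint -2.7344.

Set f=λy, z=hλ:
  k1=λy_n ⇒ h·k1=z·y_n;  k2=λ(1+2/7z)y_n ⇒ h·k2=z(1+2/7z)y_n
  y_{n+1}/y_n = 1 − 7/25z + 32/25z(1+2/7z) = 1 + z + 64/175z²
  R(z) = 1 + z + 64/175z².

Need |R(x)|<1, x<0.
x=-1.68: |R|=0.3522
R=1: x+64/175x²=0 ⇒ x=−175/64=-2.7344; min R=1−1/(4·64/175)=0.3164>−1
Confirm numerically:
  x=-2.551: |R|=0.82892 <1
  x=-2.486: |R|=0.77419 <1
  x=-1.987: |R|=0.45690 <1
  x=-1.108: |R|=0.34097 <1
  x=-3.307: |R|=1.69254 >1
  x=-3.296: |R|=1.67698 >1
So |R|<1 on (-2.7344, 0).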